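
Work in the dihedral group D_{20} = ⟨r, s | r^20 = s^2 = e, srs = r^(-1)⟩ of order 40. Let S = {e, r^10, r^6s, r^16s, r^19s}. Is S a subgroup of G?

Closure fails: r^19s · r^10 = r^9s ∉ S. So S is not a subgroup.

No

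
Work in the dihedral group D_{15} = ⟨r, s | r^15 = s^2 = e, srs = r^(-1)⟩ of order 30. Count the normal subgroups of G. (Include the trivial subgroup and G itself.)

5

G has 28 subgroups. Checking conjugation-invariance by order — order 1: 1/1 normal; order 2: 0/15 normal; order 3: 1/1 normal; order 5: 1/1 normal; order 6: 0/5 normal; order 10: 0/3 normal; order 15: 1/1 normal; order 30: 1/1 normal.
Total normal subgroups: 5.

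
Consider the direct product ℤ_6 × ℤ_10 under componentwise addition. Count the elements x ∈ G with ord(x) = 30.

An element (a,b) has order lcm(ord(a), ord(b)); count pairs with lcm equal to 30.
Enumerating gives 24 such elements.

24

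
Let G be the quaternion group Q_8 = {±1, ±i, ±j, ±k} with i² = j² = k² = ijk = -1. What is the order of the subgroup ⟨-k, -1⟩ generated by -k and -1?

4

|⟨-k⟩| = 4 and |⟨-1⟩| = 2, so |H| is a multiple of lcm(4, 2) = 4 and divides |G| = 8.
Closing under the operation: H = {1, -1, k, -k}, so |H| = 4.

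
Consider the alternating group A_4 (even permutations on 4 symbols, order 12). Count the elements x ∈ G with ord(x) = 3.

8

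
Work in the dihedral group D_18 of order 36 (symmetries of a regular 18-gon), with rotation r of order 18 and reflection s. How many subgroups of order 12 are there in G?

3

|G| = 36 and 12 | 36, so subgroups of order 12 are possible by Lagrange.
The subgroups of order 12 are: {e, r^3, r^6, r^9, r^12, r^15, rs, r^4s, r^7s, r^10s, r^13s, r^16s}; {e, r^3, r^6, r^9, r^12, r^15, r^2s, r^5s, r^8s, r^11s, r^14s, r^17s}; {e, r^3, r^6, r^9, r^12, r^15, s, r^3s, r^6s, r^9s, r^12s, r^15s}.
So G has 3 subgroups of order 12.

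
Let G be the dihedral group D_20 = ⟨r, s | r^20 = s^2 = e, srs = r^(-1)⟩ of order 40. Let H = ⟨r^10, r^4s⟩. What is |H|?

|⟨r^10⟩| = 2 and |⟨r^4s⟩| = 2, so |H| is a multiple of lcm(2, 2) = 2 and divides |G| = 40.
Closing under the operation: H = {e, r^10, r^4s, r^14s}, so |H| = 4.

4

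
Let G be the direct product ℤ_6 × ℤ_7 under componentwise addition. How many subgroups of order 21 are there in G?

|G| = 42 and 21 | 42, so subgroups of order 21 are possible by Lagrange.
The subgroups of order 21 are: {(0,0), (0,1), (0,2), (0,3), (0,4), (0,5), (0,6), (2,0), (2,1), (2,2), (2,3), (2,4), (2,5), (2,6), (4,0), (4,1), (4,2), (4,3), (4,4), (4,5), (4,6)}.
So G has 1 subgroup of order 21.

1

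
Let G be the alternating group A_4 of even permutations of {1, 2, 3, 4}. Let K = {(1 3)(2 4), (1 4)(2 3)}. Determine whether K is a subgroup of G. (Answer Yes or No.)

No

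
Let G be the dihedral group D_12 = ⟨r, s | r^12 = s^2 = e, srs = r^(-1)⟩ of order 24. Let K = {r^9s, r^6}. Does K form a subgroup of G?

No

The identity e ∉ K, so K is not a subgroup.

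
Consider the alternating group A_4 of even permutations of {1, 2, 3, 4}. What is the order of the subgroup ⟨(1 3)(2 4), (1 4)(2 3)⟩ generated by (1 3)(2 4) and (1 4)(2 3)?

4

|⟨(1 3)(2 4)⟩| = 2 and |⟨(1 4)(2 3)⟩| = 2, so |H| is a multiple of lcm(2, 2) = 2 and divides |G| = 12.
Closing under the operation: H = {e, (1 2)(3 4), (1 3)(2 4), (1 4)(2 3)}, so |H| = 4.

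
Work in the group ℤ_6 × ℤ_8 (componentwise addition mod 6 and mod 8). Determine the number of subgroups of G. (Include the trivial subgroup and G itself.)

22

|G| = 48, so by Lagrange every subgroup order divides 48. Divisors: 1, 2, 3, 4, 6, 8, 12, 16, 24, 48.
Subgroups by order — order 1: 1; order 2: 3; order 3: 1; order 4: 3; order 6: 3; order 8: 3; order 12: 3; order 16: 1; order 24: 3; order 48: 1.
Total: 1 + 3 + 1 + 3 + 3 + 3 + 3 + 1 + 3 + 1 = 22.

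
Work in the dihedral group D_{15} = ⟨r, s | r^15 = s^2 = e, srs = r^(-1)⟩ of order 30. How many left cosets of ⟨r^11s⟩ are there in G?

15

|⟨r^11s⟩| = 2 and |G| = 30.
By Lagrange, [G : H] = |G|/|H| = 30/2 = 15.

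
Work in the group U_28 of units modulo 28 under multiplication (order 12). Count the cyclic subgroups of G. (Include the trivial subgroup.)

8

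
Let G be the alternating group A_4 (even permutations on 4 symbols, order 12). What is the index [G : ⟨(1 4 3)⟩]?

4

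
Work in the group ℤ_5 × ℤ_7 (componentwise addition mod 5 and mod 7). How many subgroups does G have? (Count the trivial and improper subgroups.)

4

|G| = 35, so by Lagrange every subgroup order divides 35. Divisors: 1, 5, 7, 35.
Subgroups by order — order 1: 1; order 5: 1; order 7: 1; order 35: 1.
Total: 1 + 1 + 1 + 1 = 4.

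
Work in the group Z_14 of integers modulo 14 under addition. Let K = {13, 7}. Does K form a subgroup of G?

No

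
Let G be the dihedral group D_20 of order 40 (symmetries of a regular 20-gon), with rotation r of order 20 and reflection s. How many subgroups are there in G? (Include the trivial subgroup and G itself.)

|G| = 40, so by Lagrange every subgroup order divides 40. Divisors: 1, 2, 4, 5, 8, 10, 20, 40.
Subgroups by order — order 1: 1; order 2: 21; order 4: 11; order 5: 1; order 8: 5; order 10: 5; order 20: 3; order 40: 1.
Total: 1 + 21 + 11 + 1 + 5 + 5 + 3 + 1 = 48.

48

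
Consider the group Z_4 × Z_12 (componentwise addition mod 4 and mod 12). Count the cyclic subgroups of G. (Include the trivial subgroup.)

20

Each element a generates a cyclic subgroup ⟨a⟩; distinct elements may generate the same one (a cyclic group of order d has φ(d) generators).
Cyclic subgroups by order — order 1: 1; order 2: 3; order 3: 1; order 4: 6; order 6: 3; order 12: 6.
Total: 20.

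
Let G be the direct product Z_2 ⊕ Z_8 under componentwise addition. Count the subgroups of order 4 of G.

3

|G| = 16 and 4 | 16, so subgroups of order 4 are possible by Lagrange.
The subgroups of order 4 are: {(0,0), (0,2), (0,4), (0,6)}; {(0,0), (0,4), (1,0), (1,4)}; {(0,0), (0,4), (1,2), (1,6)}.
So G has 3 subgroups of order 4.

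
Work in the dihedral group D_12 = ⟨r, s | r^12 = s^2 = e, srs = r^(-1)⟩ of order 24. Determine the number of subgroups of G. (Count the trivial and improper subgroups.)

|G| = 24, so by Lagrange every subgroup order divides 24. Divisors: 1, 2, 3, 4, 6, 8, 12, 24.
Subgroups by order — order 1: 1; order 2: 13; order 3: 1; order 4: 7; order 6: 5; order 8: 3; order 12: 3; order 24: 1.
Total: 1 + 13 + 1 + 7 + 5 + 3 + 3 + 1 = 34.

34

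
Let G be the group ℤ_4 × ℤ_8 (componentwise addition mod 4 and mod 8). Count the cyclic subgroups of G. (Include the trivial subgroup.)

A cyclic subgroup of order d is generated by each of its φ(d) elements of order d, so the cyclic subgroups of order d number (#elements of order d)/φ(d).
Cyclic subgroups by order — order 1: 1; order 2: 3; order 4: 6; order 8: 4.
Total: 14.

14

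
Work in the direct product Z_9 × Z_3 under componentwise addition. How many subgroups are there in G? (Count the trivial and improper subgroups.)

|G| = 27, so by Lagrange every subgroup order divides 27. Divisors: 1, 3, 9, 27.
Subgroups by order — order 1: 1; order 3: 4; order 9: 4; order 27: 1.
Total: 1 + 4 + 4 + 1 = 10.

10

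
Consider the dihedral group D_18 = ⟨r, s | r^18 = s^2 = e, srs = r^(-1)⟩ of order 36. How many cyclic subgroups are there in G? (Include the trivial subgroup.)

24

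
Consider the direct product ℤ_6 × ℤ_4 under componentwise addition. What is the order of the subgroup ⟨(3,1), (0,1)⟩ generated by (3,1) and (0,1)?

|⟨(3,1)⟩| = 4 and |⟨(0,1)⟩| = 4, so |H| is a multiple of lcm(4, 4) = 4 and divides |G| = 24.
Closing under the operation: H = {(0,0), (0,1), (0,2), (0,3), (3,0), (3,1), (3,2), (3,3)}, so |H| = 8.

8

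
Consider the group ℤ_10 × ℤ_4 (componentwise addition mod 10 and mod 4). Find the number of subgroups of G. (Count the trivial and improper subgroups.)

|G| = 40, so by Lagrange every subgroup order divides 40. Divisors: 1, 2, 4, 5, 8, 10, 20, 40.
Subgroups by order — order 1: 1; order 2: 3; order 4: 3; order 5: 1; order 8: 1; order 10: 3; order 20: 3; order 40: 1.
Total: 1 + 3 + 3 + 1 + 1 + 3 + 3 + 1 = 16.

16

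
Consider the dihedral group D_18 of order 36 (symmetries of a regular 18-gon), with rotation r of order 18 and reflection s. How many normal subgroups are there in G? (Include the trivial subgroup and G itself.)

9

G has 45 subgroups. Checking conjugation-invariance by order — order 1: 1/1 normal; order 2: 1/19 normal; order 3: 1/1 normal; order 4: 0/9 normal; order 6: 1/7 normal; order 9: 1/1 normal; order 12: 0/3 normal; order 18: 3/3 normal; order 36: 1/1 normal.
Total normal subgroups: 9.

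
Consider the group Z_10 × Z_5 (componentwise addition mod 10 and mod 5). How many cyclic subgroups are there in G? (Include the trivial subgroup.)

14

Group the elements of G by the cyclic subgroup they generate; each cyclic subgroup of order d accounts for φ(d) elements.
Cyclic subgroups by order — order 1: 1; order 2: 1; order 5: 6; order 10: 6.
Total: 14.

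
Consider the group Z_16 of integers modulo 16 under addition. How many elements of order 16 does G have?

8

In a cyclic group of order 16, the number of elements of order d (for d | 16) is φ(d).
φ(16) = 8.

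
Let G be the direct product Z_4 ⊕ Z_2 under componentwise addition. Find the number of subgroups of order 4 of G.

3

|G| = 8 and 4 | 8, so subgroups of order 4 are possible by Lagrange.
The subgroups of order 4 are: {(0,0), (0,1), (2,0), (2,1)}; {(0,0), (1,0), (2,0), (3,0)}; {(0,0), (1,1), (2,0), (3,1)}.
So G has 3 subgroups of order 4.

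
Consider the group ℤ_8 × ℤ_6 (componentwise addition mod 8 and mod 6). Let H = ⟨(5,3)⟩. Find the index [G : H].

6

|⟨(5,3)⟩| = 8 and |G| = 48.
By Lagrange, [G : H] = |G|/|H| = 48/8 = 6.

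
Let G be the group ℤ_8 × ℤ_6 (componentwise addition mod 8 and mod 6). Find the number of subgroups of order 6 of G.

|G| = 48 and 6 | 48, so subgroups of order 6 are possible by Lagrange.
The subgroups of order 6 are: {(0,0), (0,1), (0,2), (0,3), (0,4), (0,5)}; {(0,0), (0,2), (0,4), (4,0), (4,2), (4,4)}; {(0,0), (0,2), (0,4), (4,1), (4,3), (4,5)}.
So G has 3 subgroups of order 6.

3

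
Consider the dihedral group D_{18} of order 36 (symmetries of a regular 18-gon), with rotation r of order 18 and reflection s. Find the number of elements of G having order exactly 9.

The elements of order 9 are: r^2, r^4, r^8, r^10, r^14, r^16.
That's 6.

6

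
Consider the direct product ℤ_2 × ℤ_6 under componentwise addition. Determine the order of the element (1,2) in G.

The order of (1,2) in Z_2 × Z_6 is lcm(ord(1) in Z_2, ord(2) in Z_6).
ord(1) = 2 and ord(2) = 3, so |⟨(1,2)⟩| = lcm(2, 3) = 6.

6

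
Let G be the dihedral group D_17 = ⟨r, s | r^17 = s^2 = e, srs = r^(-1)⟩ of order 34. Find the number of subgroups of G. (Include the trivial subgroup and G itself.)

|G| = 34, so by Lagrange every subgroup order divides 34. Divisors: 1, 2, 17, 34.
Subgroups by order — order 1: 1; order 2: 17; order 17: 1; order 34: 1.
Total: 1 + 17 + 1 + 1 = 20.

20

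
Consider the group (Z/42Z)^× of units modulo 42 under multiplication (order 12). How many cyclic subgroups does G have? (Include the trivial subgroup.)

8

Each element a generates a cyclic subgroup ⟨a⟩; distinct elements may generate the same one (a cyclic group of order d has φ(d) generators).
Cyclic subgroups by order — order 1: 1; order 2: 3; order 3: 1; order 6: 3.
Total: 8.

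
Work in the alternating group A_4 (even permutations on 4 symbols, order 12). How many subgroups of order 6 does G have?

|G| = 12 and 6 | 12, so subgroups of order 6 are possible by Lagrange.
Checking all subgroups of G, none has order 6.
So G has 0 subgroups of order 6.

0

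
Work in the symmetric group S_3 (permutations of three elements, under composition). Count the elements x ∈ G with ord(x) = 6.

No element of G has order 6 (even though 6 | 6).

0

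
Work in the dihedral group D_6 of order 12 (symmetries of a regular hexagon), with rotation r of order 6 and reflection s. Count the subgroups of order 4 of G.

|G| = 12 and 4 | 12, so subgroups of order 4 are possible by Lagrange.
The subgroups of order 4 are: {e, r^3, r^2s, r^5s}; {e, r^3, s, r^3s}; {e, r^3, rs, r^4s}.
So G has 3 subgroups of order 4.

3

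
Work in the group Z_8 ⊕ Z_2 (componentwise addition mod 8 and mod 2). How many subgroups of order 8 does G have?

3

|G| = 16 and 8 | 16, so subgroups of order 8 are possible by Lagrange.
The subgroups of order 8 are: {(0,0), (0,1), (2,0), (2,1), (4,0), (4,1), (6,0), (6,1)}; {(0,0), (1,0), (2,0), (3,0), (4,0), (5,0), (6,0), (7,0)}; {(0,0), (1,1), (2,0), (3,1), (4,0), (5,1), (6,0), (7,1)}.
So G has 3 subgroups of order 8.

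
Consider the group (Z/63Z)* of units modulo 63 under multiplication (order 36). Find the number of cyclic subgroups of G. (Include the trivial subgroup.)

A cyclic subgroup of order d is generated by each of its φ(d) elements of order d, so the cyclic subgroups of order d number (#elements of order d)/φ(d).
Cyclic subgroups by order — order 1: 1; order 2: 3; order 3: 4; order 6: 12.
Total: 20.

20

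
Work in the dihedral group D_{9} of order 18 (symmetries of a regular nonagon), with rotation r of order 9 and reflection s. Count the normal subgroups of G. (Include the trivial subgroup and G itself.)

4

G has 16 subgroups. Checking conjugation-invariance by order — order 1: 1/1 normal; order 2: 0/9 normal; order 3: 1/1 normal; order 6: 0/3 normal; order 9: 1/1 normal; order 18: 1/1 normal.
Total normal subgroups: 4.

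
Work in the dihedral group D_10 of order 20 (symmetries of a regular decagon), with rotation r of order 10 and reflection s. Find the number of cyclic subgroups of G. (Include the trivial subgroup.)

14

A cyclic subgroup of order d is generated by each of its φ(d) elements of order d, so the cyclic subgroups of order d number (#elements of order d)/φ(d).
Cyclic subgroups by order — order 1: 1; order 2: 11; order 5: 1; order 10: 1.
Total: 14.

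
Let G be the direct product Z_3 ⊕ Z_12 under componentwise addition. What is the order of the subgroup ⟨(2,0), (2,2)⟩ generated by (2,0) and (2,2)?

|⟨(2,0)⟩| = 3 and |⟨(2,2)⟩| = 6, so |H| is a multiple of lcm(3, 6) = 6 and divides |G| = 36.
Closing under the operation: H = {(0,0), (0,2), (0,4), (0,6), (0,8), (0,10), (1,0), (1,2), (1,4), (1,6), (1,8), (1,10), (2,0), (2,2), (2,4), (2,6), (2,8), (2,10)}, so |H| = 18.

18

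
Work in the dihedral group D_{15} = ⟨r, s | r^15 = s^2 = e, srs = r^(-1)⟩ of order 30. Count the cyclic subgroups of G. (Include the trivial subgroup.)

19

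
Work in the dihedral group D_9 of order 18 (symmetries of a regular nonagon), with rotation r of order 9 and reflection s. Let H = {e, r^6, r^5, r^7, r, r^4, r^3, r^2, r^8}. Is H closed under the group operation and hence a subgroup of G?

Yes

|H| = 9 divides |G| = 18, consistent with Lagrange.
H contains the identity, every element's inverse is in H, and H is closed under ·: it is a subgroup.
In fact H = ⟨r^4⟩.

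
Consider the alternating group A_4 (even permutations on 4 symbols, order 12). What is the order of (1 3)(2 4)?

Computing powers of (1 3)(2 4): the smallest k with ((1 3)(2 4))^k = e is k = 2.

2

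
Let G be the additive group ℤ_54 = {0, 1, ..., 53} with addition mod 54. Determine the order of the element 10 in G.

In ℤ_54, the order of an element a is n/gcd(a, n).
gcd(10, 54) = 2, so |⟨10⟩| = 54/2 = 27.

27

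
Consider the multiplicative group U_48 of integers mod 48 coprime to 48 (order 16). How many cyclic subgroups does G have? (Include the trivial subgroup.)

Group the elements of G by the cyclic subgroup they generate; each cyclic subgroup of order d accounts for φ(d) elements.
Cyclic subgroups by order — order 1: 1; order 2: 7; order 4: 4.
Total: 12.

12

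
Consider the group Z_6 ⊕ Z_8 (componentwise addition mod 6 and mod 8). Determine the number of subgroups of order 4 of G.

|G| = 48 and 4 | 48, so subgroups of order 4 are possible by Lagrange.
The subgroups of order 4 are: {(0,0), (0,2), (0,4), (0,6)}; {(0,0), (0,4), (3,0), (3,4)}; {(0,0), (0,4), (3,2), (3,6)}.
So G has 3 subgroups of order 4.

3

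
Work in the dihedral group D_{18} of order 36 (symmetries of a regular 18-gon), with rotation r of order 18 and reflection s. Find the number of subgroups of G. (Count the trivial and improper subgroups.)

45

|G| = 36, so by Lagrange every subgroup order divides 36. Divisors: 1, 2, 3, 4, 6, 9, 12, 18, 36.
Subgroups by order — order 1: 1; order 2: 19; order 3: 1; order 4: 9; order 6: 7; order 9: 1; order 12: 3; order 18: 3; order 36: 1.
Total: 1 + 19 + 1 + 9 + 7 + 1 + 3 + 3 + 1 = 45.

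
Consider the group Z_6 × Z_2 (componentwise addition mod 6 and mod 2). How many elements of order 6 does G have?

6

An element (a,b) has order lcm(ord(a), ord(b)); count pairs with lcm equal to 6.
Enumerating gives 6 such elements.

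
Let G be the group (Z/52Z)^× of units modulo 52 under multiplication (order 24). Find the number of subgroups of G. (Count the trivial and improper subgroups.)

16

|G| = 24, so by Lagrange every subgroup order divides 24. Divisors: 1, 2, 3, 4, 6, 8, 12, 24.
Subgroups by order — order 1: 1; order 2: 3; order 3: 1; order 4: 3; order 6: 3; order 8: 1; order 12: 3; order 24: 1.
Total: 1 + 3 + 1 + 3 + 3 + 1 + 3 + 1 = 16.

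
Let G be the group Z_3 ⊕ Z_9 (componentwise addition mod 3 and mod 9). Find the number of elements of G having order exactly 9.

An element (a,b) has order lcm(ord(a), ord(b)); count pairs with lcm equal to 9.
Enumerating gives 18 such elements.

18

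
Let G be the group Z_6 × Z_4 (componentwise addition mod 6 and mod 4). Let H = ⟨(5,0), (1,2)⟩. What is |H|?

12

|⟨(5,0)⟩| = 6 and |⟨(1,2)⟩| = 6, so |H| is a multiple of lcm(6, 6) = 6 and divides |G| = 24.
Closing under the operation: H = {(0,0), (0,2), (1,0), (1,2), (2,0), (2,2), (3,0), (3,2), (4,0), (4,2), (5,0), (5,2)}, so |H| = 12.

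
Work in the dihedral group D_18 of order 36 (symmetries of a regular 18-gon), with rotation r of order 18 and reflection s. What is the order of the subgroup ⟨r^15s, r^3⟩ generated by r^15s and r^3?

|⟨r^15s⟩| = 2 and |⟨r^3⟩| = 6, so |H| is a multiple of lcm(2, 6) = 6 and divides |G| = 36.
Closing under the operation: H = {e, r^3, r^6, r^9, r^12, r^15, s, r^3s, r^6s, r^9s, r^12s, r^15s}, so |H| = 12.

12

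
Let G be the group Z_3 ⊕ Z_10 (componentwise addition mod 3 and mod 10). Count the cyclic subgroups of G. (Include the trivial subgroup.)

Each element a generates a cyclic subgroup ⟨a⟩; distinct elements may generate the same one (a cyclic group of order d has φ(d) generators).
Cyclic subgroups by order — order 1: 1; order 2: 1; order 3: 1; order 5: 1; order 6: 1; order 10: 1; order 15: 1; order 30: 1.
Total: 8.

8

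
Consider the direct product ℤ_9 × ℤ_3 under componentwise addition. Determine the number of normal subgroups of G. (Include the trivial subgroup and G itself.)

10

G is abelian, so every subgroup is normal.
G has 10 subgroups in total, hence 10 normal subgroups.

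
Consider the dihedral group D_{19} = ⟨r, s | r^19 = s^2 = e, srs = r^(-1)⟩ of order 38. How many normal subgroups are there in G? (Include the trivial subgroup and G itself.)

G has 22 subgroups. Checking conjugation-invariance by order — order 1: 1/1 normal; order 2: 0/19 normal; order 19: 1/1 normal; order 38: 1/1 normal.
Total normal subgroups: 3.

3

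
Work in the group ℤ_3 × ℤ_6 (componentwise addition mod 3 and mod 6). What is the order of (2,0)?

The order of (2,0) in Z_3 × Z_6 is lcm(ord(2) in Z_3, ord(0) in Z_6).
ord(2) = 3 and ord(0) = 1, so |⟨(2,0)⟩| = lcm(3, 1) = 3.

3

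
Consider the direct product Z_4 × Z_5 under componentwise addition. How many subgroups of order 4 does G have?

1

|G| = 20 and 4 | 20, so subgroups of order 4 are possible by Lagrange.
The subgroups of order 4 are: {(0,0), (1,0), (2,0), (3,0)}.
So G has 1 subgroup of order 4.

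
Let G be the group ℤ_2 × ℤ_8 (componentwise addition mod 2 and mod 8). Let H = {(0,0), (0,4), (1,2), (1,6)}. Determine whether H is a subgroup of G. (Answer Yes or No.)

Yes

|H| = 4 divides |G| = 16, consistent with Lagrange.
H contains the identity, every element's inverse is in H, and H is closed under +: it is a subgroup.
In fact H = ⟨(1,6)⟩.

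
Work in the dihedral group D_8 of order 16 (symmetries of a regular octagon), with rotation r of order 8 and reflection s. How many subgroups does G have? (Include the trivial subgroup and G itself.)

|G| = 16, so by Lagrange every subgroup order divides 16. Divisors: 1, 2, 4, 8, 16.
Subgroups by order — order 1: 1; order 2: 9; order 4: 5; order 8: 3; order 16: 1.
Total: 1 + 9 + 5 + 3 + 1 = 19.

19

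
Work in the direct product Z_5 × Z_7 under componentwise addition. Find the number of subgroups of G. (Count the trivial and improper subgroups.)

|G| = 35, so by Lagrange every subgroup order divides 35. Divisors: 1, 5, 7, 35.
Subgroups by order — order 1: 1; order 5: 1; order 7: 1; order 35: 1.
Total: 1 + 1 + 1 + 1 = 4.

4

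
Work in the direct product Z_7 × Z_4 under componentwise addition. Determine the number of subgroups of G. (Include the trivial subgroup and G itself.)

6

|G| = 28, so by Lagrange every subgroup order divides 28. Divisors: 1, 2, 4, 7, 14, 28.
Subgroups by order — order 1: 1; order 2: 1; order 4: 1; order 7: 1; order 14: 1; order 28: 1.
Total: 1 + 1 + 1 + 1 + 1 + 1 = 6.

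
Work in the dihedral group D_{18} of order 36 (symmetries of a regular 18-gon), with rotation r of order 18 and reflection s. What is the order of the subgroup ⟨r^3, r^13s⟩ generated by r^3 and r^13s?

|⟨r^3⟩| = 6 and |⟨r^13s⟩| = 2, so |H| is a multiple of lcm(6, 2) = 6 and divides |G| = 36.
Closing under the operation: H = {e, r^3, r^6, r^9, r^12, r^15, rs, r^4s, r^7s, r^10s, r^13s, r^16s}, so |H| = 12.

12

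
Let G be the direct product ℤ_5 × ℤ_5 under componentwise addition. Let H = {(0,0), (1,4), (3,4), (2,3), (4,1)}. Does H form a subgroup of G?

No

(2,3) ∈ H but its inverse (3,2) ∉ H, so H is not a subgroup.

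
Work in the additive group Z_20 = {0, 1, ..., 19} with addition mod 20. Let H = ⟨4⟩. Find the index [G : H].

|⟨4⟩| = 5 and |G| = 20.
By Lagrange, [G : H] = |G|/|H| = 20/5 = 4.

4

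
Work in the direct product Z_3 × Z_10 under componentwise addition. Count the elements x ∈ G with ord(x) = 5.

4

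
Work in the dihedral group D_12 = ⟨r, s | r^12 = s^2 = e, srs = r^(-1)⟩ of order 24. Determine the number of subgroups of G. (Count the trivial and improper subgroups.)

|G| = 24, so by Lagrange every subgroup order divides 24. Divisors: 1, 2, 3, 4, 6, 8, 12, 24.
Subgroups by order — order 1: 1; order 2: 13; order 3: 1; order 4: 7; order 6: 5; order 8: 3; order 12: 3; order 24: 1.
Total: 1 + 13 + 1 + 7 + 5 + 3 + 3 + 1 = 34.

34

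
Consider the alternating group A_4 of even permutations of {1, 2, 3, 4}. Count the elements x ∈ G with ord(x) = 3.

8

The elements of order 3 are: (2 3 4), (2 4 3), (1 2 3), (1 2 4), (1 3 2), (1 3 4), (1 4 2), (1 4 3).
That's 8.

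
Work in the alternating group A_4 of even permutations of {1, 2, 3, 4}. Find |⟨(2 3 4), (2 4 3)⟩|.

3

|⟨(2 3 4)⟩| = 3 and |⟨(2 4 3)⟩| = 3, so |H| is a multiple of lcm(3, 3) = 3 and divides |G| = 12.
Closing under the operation: H = {e, (2 3 4), (2 4 3)}, so |H| = 3.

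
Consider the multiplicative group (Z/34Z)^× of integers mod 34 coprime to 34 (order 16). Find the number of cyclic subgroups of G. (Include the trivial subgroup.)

5

Each element a generates a cyclic subgroup ⟨a⟩; distinct elements may generate the same one (a cyclic group of order d has φ(d) generators).
Cyclic subgroups by order — order 1: 1; order 2: 1; order 4: 1; order 8: 1; order 16: 1.
Total: 5.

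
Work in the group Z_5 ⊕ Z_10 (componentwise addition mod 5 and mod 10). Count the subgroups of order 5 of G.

6

|G| = 50 and 5 | 50, so subgroups of order 5 are possible by Lagrange.
The subgroups of order 5 are: {(0,0), (0,2), (0,4), (0,6), (0,8)}; {(0,0), (1,0), (2,0), (3,0), (4,0)}; {(0,0), (1,2), (2,4), (3,6), (4,8)}; {(0,0), (1,4), (2,8), (3,2), (4,6)}; … (6 in all).
So G has 6 subgroups of order 5.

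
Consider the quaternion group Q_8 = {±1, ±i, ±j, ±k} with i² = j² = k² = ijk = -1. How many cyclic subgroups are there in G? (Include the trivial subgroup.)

5

A cyclic subgroup of order d is generated by each of its φ(d) elements of order d, so the cyclic subgroups of order d number (#elements of order d)/φ(d).
Cyclic subgroups by order — order 1: 1; order 2: 1; order 4: 3.
Total: 5.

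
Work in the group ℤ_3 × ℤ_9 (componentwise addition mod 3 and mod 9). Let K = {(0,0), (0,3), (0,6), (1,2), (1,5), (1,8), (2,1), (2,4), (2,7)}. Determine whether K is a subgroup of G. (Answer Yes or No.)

Yes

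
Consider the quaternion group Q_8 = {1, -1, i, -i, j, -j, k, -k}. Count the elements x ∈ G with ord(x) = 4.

The elements of order 4 are: i, -i, j, -j, k, -k.
That's 6.

6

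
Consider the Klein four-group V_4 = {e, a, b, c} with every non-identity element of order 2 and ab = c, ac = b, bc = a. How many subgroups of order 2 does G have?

3

|G| = 4 and 2 | 4, so subgroups of order 2 are possible by Lagrange.
The subgroups of order 2 are: {e, a}; {e, b}; {e, c}.
So G has 3 subgroups of order 2.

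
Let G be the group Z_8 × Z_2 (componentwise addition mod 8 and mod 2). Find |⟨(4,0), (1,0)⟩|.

8

|⟨(4,0)⟩| = 2 and |⟨(1,0)⟩| = 8, so |H| is a multiple of lcm(2, 8) = 8 and divides |G| = 16.
Closing under the operation: H = {(0,0), (1,0), (2,0), (3,0), (4,0), (5,0), (6,0), (7,0)}, so |H| = 8.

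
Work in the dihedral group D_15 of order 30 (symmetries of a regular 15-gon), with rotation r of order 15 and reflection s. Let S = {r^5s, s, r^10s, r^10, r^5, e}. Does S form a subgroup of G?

|S| = 6 divides |G| = 30, consistent with Lagrange.
S contains the identity, every element's inverse is in S, and S is closed under ·: it is a subgroup.

Yes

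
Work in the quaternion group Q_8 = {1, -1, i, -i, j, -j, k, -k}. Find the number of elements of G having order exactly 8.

No element of G has order 8 (even though 8 | 8).

0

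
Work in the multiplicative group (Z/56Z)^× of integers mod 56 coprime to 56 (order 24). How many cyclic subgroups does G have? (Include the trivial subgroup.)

Each element a generates a cyclic subgroup ⟨a⟩; distinct elements may generate the same one (a cyclic group of order d has φ(d) generators).
Cyclic subgroups by order — order 1: 1; order 2: 7; order 3: 1; order 6: 7.
Total: 16.

16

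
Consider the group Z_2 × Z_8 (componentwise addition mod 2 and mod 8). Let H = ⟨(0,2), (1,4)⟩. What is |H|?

8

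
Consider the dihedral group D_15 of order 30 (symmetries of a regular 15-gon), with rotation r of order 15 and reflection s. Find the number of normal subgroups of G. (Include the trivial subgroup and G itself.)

G has 28 subgroups. Checking conjugation-invariance by order — order 1: 1/1 normal; order 2: 0/15 normal; order 3: 1/1 normal; order 5: 1/1 normal; order 6: 0/5 normal; order 10: 0/3 normal; order 15: 1/1 normal; order 30: 1/1 normal.
Total normal subgroups: 5.

5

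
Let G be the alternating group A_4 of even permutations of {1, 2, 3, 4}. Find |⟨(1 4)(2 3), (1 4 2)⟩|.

12

|⟨(1 4)(2 3)⟩| = 2 and |⟨(1 4 2)⟩| = 3, so |H| is a multiple of lcm(2, 3) = 6 and divides |G| = 12.
Closing {(1 4)(2 3), (1 4 2)} under the group operation gives all of G, so |H| = 12.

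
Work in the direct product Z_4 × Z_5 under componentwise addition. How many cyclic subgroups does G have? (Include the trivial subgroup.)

A cyclic subgroup of order d is generated by each of its φ(d) elements of order d, so the cyclic subgroups of order d number (#elements of order d)/φ(d).
Cyclic subgroups by order — order 1: 1; order 2: 1; order 4: 1; order 5: 1; order 10: 1; order 20: 1.
Total: 6.

6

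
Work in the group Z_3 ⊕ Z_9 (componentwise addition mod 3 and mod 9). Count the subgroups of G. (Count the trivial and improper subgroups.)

10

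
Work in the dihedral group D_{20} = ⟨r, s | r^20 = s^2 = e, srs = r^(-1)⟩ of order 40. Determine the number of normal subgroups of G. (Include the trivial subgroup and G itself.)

G has 48 subgroups. Checking conjugation-invariance by order — order 1: 1/1 normal; order 2: 1/21 normal; order 4: 1/11 normal; order 5: 1/1 normal; order 8: 0/5 normal; order 10: 1/5 normal; order 20: 3/3 normal; order 40: 1/1 normal.
Total normal subgroups: 9.

9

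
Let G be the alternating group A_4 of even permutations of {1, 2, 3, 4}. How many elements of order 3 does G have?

8

The elements of order 3 are: (2 3 4), (2 4 3), (1 2 3), (1 2 4), (1 3 2), (1 3 4), (1 4 2), (1 4 3).
That's 8.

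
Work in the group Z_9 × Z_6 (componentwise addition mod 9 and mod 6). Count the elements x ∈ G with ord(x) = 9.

An element (a,b) has order lcm(ord(a), ord(b)); count pairs with lcm equal to 9.
Enumerating gives 18 such elements.

18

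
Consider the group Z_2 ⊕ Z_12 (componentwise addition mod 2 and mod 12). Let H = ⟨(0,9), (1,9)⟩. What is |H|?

|⟨(0,9)⟩| = 4 and |⟨(1,9)⟩| = 4, so |H| is a multiple of lcm(4, 4) = 4 and divides |G| = 24.
Closing under the operation: H = {(0,0), (0,3), (0,6), (0,9), (1,0), (1,3), (1,6), (1,9)}, so |H| = 8.

8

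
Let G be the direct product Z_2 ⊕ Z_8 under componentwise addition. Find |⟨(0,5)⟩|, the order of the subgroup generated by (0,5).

The order of (0,5) in Z_2 × Z_8 is lcm(ord(0) in Z_2, ord(5) in Z_8).
ord(0) = 1 and ord(5) = 8, so |⟨(0,5)⟩| = lcm(1, 8) = 8.

8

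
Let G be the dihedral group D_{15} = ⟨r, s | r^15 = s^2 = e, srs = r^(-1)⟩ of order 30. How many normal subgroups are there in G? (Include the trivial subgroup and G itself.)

G has 28 subgroups. Checking conjugation-invariance by order — order 1: 1/1 normal; order 2: 0/15 normal; order 3: 1/1 normal; order 5: 1/1 normal; order 6: 0/5 normal; order 10: 0/3 normal; order 15: 1/1 normal; order 30: 1/1 normal.
Total normal subgroups: 5.

5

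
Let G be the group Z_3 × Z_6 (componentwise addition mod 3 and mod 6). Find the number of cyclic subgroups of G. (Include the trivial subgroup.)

Group the elements of G by the cyclic subgroup they generate; each cyclic subgroup of order d accounts for φ(d) elements.
Cyclic subgroups by order — order 1: 1; order 2: 1; order 3: 4; order 6: 4.
Total: 10.

10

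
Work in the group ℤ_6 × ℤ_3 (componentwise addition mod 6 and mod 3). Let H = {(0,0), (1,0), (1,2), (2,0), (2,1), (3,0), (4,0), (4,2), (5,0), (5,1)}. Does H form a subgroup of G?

No

|H| = 10 does not divide |G| = 18, so by Lagrange H is not a subgroup.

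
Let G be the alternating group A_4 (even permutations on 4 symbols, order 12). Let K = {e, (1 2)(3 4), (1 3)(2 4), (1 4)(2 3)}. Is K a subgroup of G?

|K| = 4 divides |G| = 12, consistent with Lagrange.
K contains the identity, every element's inverse is in K, and K is closed under ∘: it is a subgroup.

Yes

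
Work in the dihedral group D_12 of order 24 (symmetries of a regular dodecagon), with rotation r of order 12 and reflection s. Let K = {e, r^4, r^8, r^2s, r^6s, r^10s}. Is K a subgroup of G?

|K| = 6 divides |G| = 24, consistent with Lagrange.
K contains the identity, every element's inverse is in K, and K is closed under ·: it is a subgroup.

Yes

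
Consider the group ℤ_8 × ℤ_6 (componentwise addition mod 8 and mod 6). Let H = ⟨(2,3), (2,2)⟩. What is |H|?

24

|⟨(2,3)⟩| = 4 and |⟨(2,2)⟩| = 12, so |H| is a multiple of lcm(4, 12) = 12 and divides |G| = 48.
Closing under the operation: H = {(0,0), (0,1), (0,2), (0,3), (0,4), (0,5), (2,0), (2,1), (2,2), (2,3), (2,4), (2,5), (4,0), (4,1), (4,2), (4,3), (4,4), (4,5), (6,0), (6,1), (6,2), (6,3), (6,4), (6,5)}, so |H| = 24.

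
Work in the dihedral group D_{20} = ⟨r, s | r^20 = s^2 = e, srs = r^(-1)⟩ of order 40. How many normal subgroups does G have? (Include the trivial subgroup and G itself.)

9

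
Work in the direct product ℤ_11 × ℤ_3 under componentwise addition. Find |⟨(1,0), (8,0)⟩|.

11

|⟨(1,0)⟩| = 11 and |⟨(8,0)⟩| = 11, so |H| is a multiple of lcm(11, 11) = 11 and divides |G| = 33.
Closing under the operation: H = {(0,0), (1,0), (2,0), (3,0), (4,0), (5,0), (6,0), (7,0), (8,0), (9,0), (10,0)}, so |H| = 11.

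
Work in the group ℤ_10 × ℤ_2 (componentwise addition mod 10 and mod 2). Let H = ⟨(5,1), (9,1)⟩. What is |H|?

|⟨(5,1)⟩| = 2 and |⟨(9,1)⟩| = 10, so |H| is a multiple of lcm(2, 10) = 10 and divides |G| = 20.
Closing under the operation: H = {(0,0), (1,1), (2,0), (3,1), (4,0), (5,1), (6,0), (7,1), (8,0), (9,1)}, so |H| = 10.

10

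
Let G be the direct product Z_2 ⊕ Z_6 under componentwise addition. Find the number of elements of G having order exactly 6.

6

An element (a,b) has order lcm(ord(a), ord(b)); count pairs with lcm equal to 6.
Enumerating gives 6 such elements.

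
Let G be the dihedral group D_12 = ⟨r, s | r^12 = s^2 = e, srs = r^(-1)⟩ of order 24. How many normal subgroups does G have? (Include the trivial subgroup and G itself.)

9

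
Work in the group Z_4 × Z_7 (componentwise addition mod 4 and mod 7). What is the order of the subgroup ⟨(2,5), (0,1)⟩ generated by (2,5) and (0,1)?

|⟨(2,5)⟩| = 14 and |⟨(0,1)⟩| = 7, so |H| is a multiple of lcm(14, 7) = 14 and divides |G| = 28.
Closing under the operation: H = {(0,0), (0,1), (0,2), (0,3), (0,4), (0,5), (0,6), (2,0), (2,1), (2,2), (2,3), (2,4), (2,5), (2,6)}, so |H| = 14.

14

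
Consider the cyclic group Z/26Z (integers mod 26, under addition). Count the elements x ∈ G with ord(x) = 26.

12

In a cyclic group of order 26, the number of elements of order d (for d | 26) is φ(d).
φ(26) = 12.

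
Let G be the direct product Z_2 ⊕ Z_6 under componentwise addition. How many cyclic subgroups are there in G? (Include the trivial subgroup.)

8

Group the elements of G by the cyclic subgroup they generate; each cyclic subgroup of order d accounts for φ(d) elements.
Cyclic subgroups by order — order 1: 1; order 2: 3; order 3: 1; order 6: 3.
Total: 8.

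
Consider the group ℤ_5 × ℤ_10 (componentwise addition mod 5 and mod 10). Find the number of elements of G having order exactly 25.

0

An element (a,b) has order lcm(ord(a), ord(b)); count pairs with lcm equal to 25.
Enumerating gives 0 such elements.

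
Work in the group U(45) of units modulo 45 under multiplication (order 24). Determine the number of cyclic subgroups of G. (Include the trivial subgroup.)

Group the elements of G by the cyclic subgroup they generate; each cyclic subgroup of order d accounts for φ(d) elements.
Cyclic subgroups by order — order 1: 1; order 2: 3; order 3: 1; order 4: 2; order 6: 3; order 12: 2.
Total: 12.

12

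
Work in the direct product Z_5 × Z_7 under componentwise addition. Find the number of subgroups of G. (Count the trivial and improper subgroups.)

4

|G| = 35, so by Lagrange every subgroup order divides 35. Divisors: 1, 5, 7, 35.
Subgroups by order — order 1: 1; order 5: 1; order 7: 1; order 35: 1.
Total: 1 + 1 + 1 + 1 = 4.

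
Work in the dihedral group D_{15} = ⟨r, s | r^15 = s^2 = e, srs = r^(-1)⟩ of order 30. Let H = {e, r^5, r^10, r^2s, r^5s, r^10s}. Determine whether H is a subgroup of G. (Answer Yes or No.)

No

Closure fails: r^10 · r^2s = r^12s ∉ H. So H is not a subgroup.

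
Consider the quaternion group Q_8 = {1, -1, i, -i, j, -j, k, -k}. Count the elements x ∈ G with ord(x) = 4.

6

The elements of order 4 are: i, -i, j, -j, k, -k.
That's 6.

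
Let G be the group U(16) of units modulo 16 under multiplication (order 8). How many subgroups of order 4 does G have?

|G| = 8 and 4 | 8, so subgroups of order 4 are possible by Lagrange.
The subgroups of order 4 are: {1, 3, 9, 11}; {1, 5, 9, 13}; {1, 7, 9, 15}.
So G has 3 subgroups of order 4.

3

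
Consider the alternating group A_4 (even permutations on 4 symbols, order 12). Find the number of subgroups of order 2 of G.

|G| = 12 and 2 | 12, so subgroups of order 2 are possible by Lagrange.
The subgroups of order 2 are: {e, (1 2)(3 4)}; {e, (1 3)(2 4)}; {e, (1 4)(2 3)}.
So G has 3 subgroups of order 2.

3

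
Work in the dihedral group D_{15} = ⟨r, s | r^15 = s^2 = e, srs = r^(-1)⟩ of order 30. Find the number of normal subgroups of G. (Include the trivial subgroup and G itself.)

5

G has 28 subgroups. Checking conjugation-invariance by order — order 1: 1/1 normal; order 2: 0/15 normal; order 3: 1/1 normal; order 5: 1/1 normal; order 6: 0/5 normal; order 10: 0/3 normal; order 15: 1/1 normal; order 30: 1/1 normal.
Total normal subgroups: 5.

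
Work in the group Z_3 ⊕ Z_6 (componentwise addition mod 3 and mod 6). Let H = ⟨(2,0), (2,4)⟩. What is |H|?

|⟨(2,0)⟩| = 3 and |⟨(2,4)⟩| = 3, so |H| is a multiple of lcm(3, 3) = 3 and divides |G| = 18.
Closing under the operation: H = {(0,0), (0,2), (0,4), (1,0), (1,2), (1,4), (2,0), (2,2), (2,4)}, so |H| = 9.

9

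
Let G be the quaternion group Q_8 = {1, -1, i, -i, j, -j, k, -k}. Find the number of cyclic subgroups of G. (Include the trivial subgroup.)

A cyclic subgroup of order d is generated by each of its φ(d) elements of order d, so the cyclic subgroups of order d number (#elements of order d)/φ(d).
Cyclic subgroups by order — order 1: 1; order 2: 1; order 4: 3.
Total: 5.

5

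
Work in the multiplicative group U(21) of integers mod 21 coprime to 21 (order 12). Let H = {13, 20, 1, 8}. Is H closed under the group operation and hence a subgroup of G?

|H| = 4 divides |G| = 12, consistent with Lagrange.
H contains the identity, every element's inverse is in H, and H is closed under ·: it is a subgroup.

Yes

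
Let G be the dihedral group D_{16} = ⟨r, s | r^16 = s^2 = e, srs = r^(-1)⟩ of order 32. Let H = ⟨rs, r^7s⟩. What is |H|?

16

|⟨rs⟩| = 2 and |⟨r^7s⟩| = 2, so |H| is a multiple of lcm(2, 2) = 2 and divides |G| = 32.
Closing under the operation: H = {e, r^2, r^4, r^6, r^8, r^10, r^12, r^14, rs, r^3s, r^5s, r^7s, r^9s, r^11s, r^13s, r^15s}, so |H| = 16.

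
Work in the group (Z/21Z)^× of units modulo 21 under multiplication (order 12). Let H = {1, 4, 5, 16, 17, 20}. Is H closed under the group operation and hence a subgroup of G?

|H| = 6 divides |G| = 12, consistent with Lagrange.
H contains the identity, every element's inverse is in H, and H is closed under ·: it is a subgroup.
In fact H = ⟨17⟩.

Yes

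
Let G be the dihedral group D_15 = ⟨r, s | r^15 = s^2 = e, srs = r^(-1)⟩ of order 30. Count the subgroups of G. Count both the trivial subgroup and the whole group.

|G| = 30, so by Lagrange every subgroup order divides 30. Divisors: 1, 2, 3, 5, 6, 10, 15, 30.
Subgroups by order — order 1: 1; order 2: 15; order 3: 1; order 5: 1; order 6: 5; order 10: 3; order 15: 1; order 30: 1.
Total: 1 + 15 + 1 + 1 + 5 + 3 + 1 + 1 = 28.

28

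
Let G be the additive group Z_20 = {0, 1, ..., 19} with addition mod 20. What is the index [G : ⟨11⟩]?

1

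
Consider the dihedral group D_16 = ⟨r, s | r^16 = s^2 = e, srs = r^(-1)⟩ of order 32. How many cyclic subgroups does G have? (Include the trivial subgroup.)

Group the elements of G by the cyclic subgroup they generate; each cyclic subgroup of order d accounts for φ(d) elements.
Cyclic subgroups by order — order 1: 1; order 2: 17; order 4: 1; order 8: 1; order 16: 1.
Total: 21.

21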